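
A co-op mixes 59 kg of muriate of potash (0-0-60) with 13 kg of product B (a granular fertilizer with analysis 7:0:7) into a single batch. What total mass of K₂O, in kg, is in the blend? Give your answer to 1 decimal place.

K₂O mass = 60%×59 + 7%×13 = 36.31 kg.

36.3 kg K₂O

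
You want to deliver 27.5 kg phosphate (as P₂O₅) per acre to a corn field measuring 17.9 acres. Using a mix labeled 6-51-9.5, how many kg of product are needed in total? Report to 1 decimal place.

Product per acre = 27.5 / 51% = 53.9216 kg.
Total product = 53.9216 × 17.9 = 965.196 kg.

965.2 kg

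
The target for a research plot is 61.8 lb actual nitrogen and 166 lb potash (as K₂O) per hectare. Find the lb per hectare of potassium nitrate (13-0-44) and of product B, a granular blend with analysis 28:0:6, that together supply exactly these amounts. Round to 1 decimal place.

Per-hectare balance (a = potassium nitrate, b = product B):
N: 0.13·a + 0.28·b = 61.8
K₂O: 0.44·a + 0.06·b = 166
Eliminate a: (row1) − 0.13/0.44·(row2) → 0.262273·b = 12.7545, so b = 48.6308.
Back-substitute: a = (61.8 − 0.28·48.6308) / 0.13 = 370.641.

370.6 lb potassium nitrate, 48.6 lb product B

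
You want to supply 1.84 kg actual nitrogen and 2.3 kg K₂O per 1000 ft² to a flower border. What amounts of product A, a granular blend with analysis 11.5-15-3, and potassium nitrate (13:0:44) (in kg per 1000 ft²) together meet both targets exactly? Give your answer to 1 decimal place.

With a, b = kg per 1000 ft² of product A and potassium nitrate:
N: 0.115·a + 0.13·b = 1.84
K₂O: 0.03·a + 0.44·b = 2.3
Eliminate b: (row1) − 0.13/0.44·(row2) → 0.106136·a = 1.16045, so a = 10.9336.
Then b = (2.3 − 0.03·10.9336) / 0.44 = 4.4818.

10.9 kg product A, 4.5 kg potassium nitrate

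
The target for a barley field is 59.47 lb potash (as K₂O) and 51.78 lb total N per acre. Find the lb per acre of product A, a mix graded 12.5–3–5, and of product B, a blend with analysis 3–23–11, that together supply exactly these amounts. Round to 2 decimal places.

319.32 lb product A, 395.49 lb product B

Let a = lb of product A, b = lb of product B (per acre).
K₂O: 0.05·a + 0.11·b = 59.47
N: 0.125·a + 0.03·b = 51.78
Eliminate b: (row1) − 0.11/0.03·(row2) → -0.408333·a = -130.39, so a = 319.322.
Then b = (51.78 − 0.125·319.322) / 0.03 = 395.4898.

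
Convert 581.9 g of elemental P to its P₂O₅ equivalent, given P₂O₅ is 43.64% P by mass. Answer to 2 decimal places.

P₂O₅ = 581.9 / 0.4364 = 1333.4097 g.

1333.41 g P₂O₅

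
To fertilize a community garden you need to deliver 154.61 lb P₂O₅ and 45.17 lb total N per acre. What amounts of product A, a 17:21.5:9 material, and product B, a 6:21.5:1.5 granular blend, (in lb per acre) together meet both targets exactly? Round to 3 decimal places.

18.391 lb product A, 700.725 lb product B

Let a = lb of product A, b = lb of product B (per acre).
P₂O₅: 0.215·a + 0.215·b = 154.61
N: 0.17·a + 0.06·b = 45.17
From row1: a = (154.61 − 0.215·b) / 0.215.
Into row2: 0.17·(154.61 − 0.215·b)/0.215 + 0.06·b = 45.17 → b = 700.7252, a = 18.3911.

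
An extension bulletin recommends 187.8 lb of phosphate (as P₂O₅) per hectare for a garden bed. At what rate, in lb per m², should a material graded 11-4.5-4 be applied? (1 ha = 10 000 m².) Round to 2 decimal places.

0.42 lb of product per sq m

Product per hectare = 187.8 / 4.5% = 4173.33 lb.
Convert to per m²: 4173.33 × 0.0001 = 0.417333 lb.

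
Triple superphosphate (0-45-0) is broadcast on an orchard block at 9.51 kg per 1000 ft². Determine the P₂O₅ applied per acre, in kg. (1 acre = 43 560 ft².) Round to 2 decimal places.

186.42 kg P₂O₅ per acre

P₂O₅ per 1000 ft² = 9.51 × 45% = 4.2795 kg.
Convert to per acre: 4.2795 × 43.56 = 186.415 kg.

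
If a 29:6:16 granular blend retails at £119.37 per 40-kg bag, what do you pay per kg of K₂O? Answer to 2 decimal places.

£18.65 per kg K₂O

K₂O in bag = 40 × 16% = 6.4 kg.
Cost per kg K₂O = £119.37 / 6.4 = £18.6516.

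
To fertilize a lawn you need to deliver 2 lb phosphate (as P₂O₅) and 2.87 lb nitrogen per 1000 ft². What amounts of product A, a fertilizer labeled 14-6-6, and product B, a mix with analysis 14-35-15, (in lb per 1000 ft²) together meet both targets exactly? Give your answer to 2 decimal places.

17.84 lb product A, 2.66 lb product B

With a, b = lb per 1000 ft² of product A and product B:
P₂O₅: 0.06·a + 0.35·b = 2
N: 0.14·a + 0.14·b = 2.87
From row1: a = (2 − 0.35·b) / 0.06.
Into row2: 0.14·(2 − 0.35·b)/0.06 + 0.14·b = 2.87 → b = 2.65517, a = 17.8448.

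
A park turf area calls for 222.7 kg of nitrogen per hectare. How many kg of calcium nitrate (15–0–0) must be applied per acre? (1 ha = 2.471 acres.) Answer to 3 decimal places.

600.836 kg of product per acre

Product per hectare = 222.7 / 15% = 1484.67 kg.
Convert to per acre: 1484.67 × 0.404694 = 600.8364 kg.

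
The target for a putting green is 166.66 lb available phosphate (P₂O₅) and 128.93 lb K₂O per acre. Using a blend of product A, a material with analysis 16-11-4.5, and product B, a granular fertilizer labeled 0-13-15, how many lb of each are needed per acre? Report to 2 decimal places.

Let a = lb of product A, b = lb of product B (per acre).
P₂O₅: 0.11·a + 0.13·b = 166.66
K₂O: 0.045·a + 0.15·b = 128.93
Eliminate b: (row1) − 0.13/0.15·(row2) → 0.071·a = 54.9207, so a = 773.531.
Then b = (128.93 − 0.045·773.531) / 0.15 = 627.474.

773.53 lb product A, 627.47 lb product B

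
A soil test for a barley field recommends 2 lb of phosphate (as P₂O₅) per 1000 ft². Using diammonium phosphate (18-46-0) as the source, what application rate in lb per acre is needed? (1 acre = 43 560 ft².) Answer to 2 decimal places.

Product per 1000 ft² = 2 / 46% = 4.34783 lb.
Convert to per acre: 4.34783 × 43.56 = 189.391 lb.

189.39 lb of product per acre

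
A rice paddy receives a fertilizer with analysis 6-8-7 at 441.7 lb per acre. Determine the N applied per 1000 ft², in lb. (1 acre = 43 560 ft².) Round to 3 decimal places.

nitrogen per acre = 441.7 × 6% = 26.502 lb.
Convert to per 1000 ft²: 26.502 × 0.0229568 = 0.608402 lb.

0.608 lb N per thousand sq ft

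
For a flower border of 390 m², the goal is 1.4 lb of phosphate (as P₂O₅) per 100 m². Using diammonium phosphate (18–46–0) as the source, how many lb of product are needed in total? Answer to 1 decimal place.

Product per 100 m² = 1.4 / 46% = 3.04348 lb.
Total product = 3.04348 × 390 / 100 = 11.8696 lb.

11.9 lb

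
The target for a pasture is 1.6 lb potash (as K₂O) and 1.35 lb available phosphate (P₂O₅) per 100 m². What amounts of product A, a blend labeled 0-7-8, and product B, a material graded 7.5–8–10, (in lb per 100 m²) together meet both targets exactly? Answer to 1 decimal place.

11.7 lb product A, 6.7 lb product B

Let a = lb of product A, b = lb of product B (per 100 m²).
K₂O: 0.08·a + 0.1·b = 1.6
P₂O₅: 0.07·a + 0.08·b = 1.35
From row1: a = (1.6 − 0.1·b) / 0.08.
Into row2: 0.07·(1.6 − 0.1·b)/0.08 + 0.08·b = 1.35 → b = 6.66667, a = 11.6667.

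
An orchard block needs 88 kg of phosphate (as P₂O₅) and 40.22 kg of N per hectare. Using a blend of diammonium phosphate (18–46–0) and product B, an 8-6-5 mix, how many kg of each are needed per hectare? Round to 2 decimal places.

Let a = kg of diammonium phosphate, b = kg of product B (per hectare).
P₂O₅: 0.46·a + 0.06·b = 88
N: 0.18·a + 0.08·b = 40.22
Solving simultaneously: a = 177.954, b = 102.354.

177.95 kg diammonium phosphate, 102.35 kg product B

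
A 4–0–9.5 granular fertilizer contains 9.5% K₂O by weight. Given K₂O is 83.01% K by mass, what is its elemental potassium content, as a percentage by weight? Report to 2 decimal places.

%K = 9.5 × 0.8301 = 7.88595%.

7.89% K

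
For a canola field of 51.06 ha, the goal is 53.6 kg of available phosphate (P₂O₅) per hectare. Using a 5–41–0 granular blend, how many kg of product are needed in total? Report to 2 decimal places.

Product per hectare = 53.6 / 41% = 130.732 kg.
Total product = 130.732 × 51.06 = 6675.161 kg.

6675.16 kg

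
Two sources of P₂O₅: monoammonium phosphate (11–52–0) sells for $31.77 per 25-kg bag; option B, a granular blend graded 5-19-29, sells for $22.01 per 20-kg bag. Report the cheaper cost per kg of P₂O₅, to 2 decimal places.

monoammonium phosphate: P₂O₅ per bag = 25 × 52% = 13 kg; cost = 31.77 / 13 = $2.4438/kg P₂O₅.
option B: P₂O₅ per bag = 20 × 19% = 3.8 kg; cost = 22.01 / 3.8 = $5.7921/kg P₂O₅.
monoammonium phosphate is cheaper.

$2.44 per kg P₂O₅ (monoammonium phosphate)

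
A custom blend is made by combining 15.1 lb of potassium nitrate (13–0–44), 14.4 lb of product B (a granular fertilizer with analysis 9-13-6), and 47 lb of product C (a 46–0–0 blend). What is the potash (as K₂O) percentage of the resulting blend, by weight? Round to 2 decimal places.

Total mass = 15.1 + 14.4 + 47 = 76.5 lb.
K₂O mass = 44%×15.1 + 6%×14.4 + 0%×47 = 7.508 lb.
% K₂O = 7.508 / 76.5 = 9.81438%.

9.81% K₂O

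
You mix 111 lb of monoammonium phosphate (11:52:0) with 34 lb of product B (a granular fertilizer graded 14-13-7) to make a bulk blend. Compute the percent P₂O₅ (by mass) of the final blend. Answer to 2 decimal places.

42.86% P₂O₅

Total mass = 111 + 34 = 145 lb.
P₂O₅ mass = 52%×111 + 13%×34 = 62.14 lb.
% P₂O₅ = 62.14 / 145 = 42.8552%.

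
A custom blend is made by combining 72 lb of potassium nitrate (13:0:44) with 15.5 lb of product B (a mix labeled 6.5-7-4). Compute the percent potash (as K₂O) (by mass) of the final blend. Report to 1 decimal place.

Total mass = 72 + 15.5 = 87.5 lb.
K₂O mass = 44%×72 + 4%×15.5 = 32.3 lb.
% K₂O = 32.3 / 87.5 = 36.9143%.

36.9% K₂O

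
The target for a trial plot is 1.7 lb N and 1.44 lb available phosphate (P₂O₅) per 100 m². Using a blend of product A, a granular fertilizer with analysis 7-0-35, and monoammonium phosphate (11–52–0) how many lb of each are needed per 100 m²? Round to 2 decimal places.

19.93 lb product A, 2.77 lb monoammonium phosphate

With a, b = lb per 100 m² of product A and monoammonium phosphate:
N: 0.07·a + 0.11·b = 1.7
P₂O₅: 0·a + 0.52·b = 1.44
Solving simultaneously: a = 19.9341, b = 2.76923.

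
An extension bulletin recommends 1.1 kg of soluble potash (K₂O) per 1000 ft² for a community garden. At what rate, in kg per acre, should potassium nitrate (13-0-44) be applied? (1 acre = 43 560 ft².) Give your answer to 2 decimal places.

Product per 1000 ft² = 1.1 / 44% = 2.5 kg.
Convert to per acre: 2.5 × 43.56 = 108.9 kg.

108.90 kg of product per acre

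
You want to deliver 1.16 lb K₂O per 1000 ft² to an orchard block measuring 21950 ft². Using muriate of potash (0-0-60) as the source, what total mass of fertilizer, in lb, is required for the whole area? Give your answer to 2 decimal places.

Product per 1000 ft² = 1.16 / 60% = 1.93333 lb.
Total product = 1.93333 × 21950 / 1000 = 42.4367 lb.

42.44 lb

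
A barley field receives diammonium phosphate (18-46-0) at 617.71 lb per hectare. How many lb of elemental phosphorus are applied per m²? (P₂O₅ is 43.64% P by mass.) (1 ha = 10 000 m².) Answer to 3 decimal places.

0.012 lb P per sq m

P₂O₅ per hectare = 617.71 × 46% = 284.147 lb.
Elemental P = 284.147 × 0.4364 = 124.002 lb per hectare.
Convert to per m²: 124.002 × 0.0001 = 0.0124002 lb.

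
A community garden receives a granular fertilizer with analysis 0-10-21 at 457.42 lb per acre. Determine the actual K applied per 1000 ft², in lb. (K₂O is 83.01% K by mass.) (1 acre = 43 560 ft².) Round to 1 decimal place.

1.8 lb K per thousand sq ft

K₂O per acre = 457.42 × 21% = 96.0582 lb.
Elemental K = 96.0582 × 0.8301 = 79.7379 lb per acre.
Convert to per 1000 ft²: 79.7379 × 0.0229568 = 1.83053 lb.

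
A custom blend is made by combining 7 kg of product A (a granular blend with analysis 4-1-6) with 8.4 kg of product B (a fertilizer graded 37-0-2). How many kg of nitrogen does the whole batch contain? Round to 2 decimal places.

N mass = 4%×7 + 37%×8.4 = 3.388 kg.

3.39 kg N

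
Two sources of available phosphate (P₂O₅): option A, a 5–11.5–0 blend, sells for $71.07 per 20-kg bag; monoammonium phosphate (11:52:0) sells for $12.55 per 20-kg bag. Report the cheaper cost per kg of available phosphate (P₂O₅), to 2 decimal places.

option A: P₂O₅ per bag = 20 × 11.5% = 2.3 kg; cost = 71.07 / 2.3 = $30.9000/kg P₂O₅.
monoammonium phosphate: P₂O₅ per bag = 20 × 52% = 10.4 kg; cost = 12.55 / 10.4 = $1.2067/kg P₂O₅.
monoammonium phosphate is cheaper.

$1.21 per kg P₂O₅ (monoammonium phosphate)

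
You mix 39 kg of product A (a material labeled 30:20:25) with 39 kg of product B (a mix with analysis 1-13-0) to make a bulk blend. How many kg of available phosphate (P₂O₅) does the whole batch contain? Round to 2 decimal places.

12.87 kg P₂O₅

P₂O₅ mass = 20%×39 + 13%×39 = 12.87 kg.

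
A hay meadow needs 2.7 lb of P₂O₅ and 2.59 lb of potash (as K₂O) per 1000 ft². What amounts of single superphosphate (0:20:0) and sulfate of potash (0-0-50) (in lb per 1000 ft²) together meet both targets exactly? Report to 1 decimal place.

Per-1000 ft² balance (a = single superphosphate, b = sulfate of potash):
P₂O₅: 0.2·a + 0·b = 2.7
K₂O: 0·a + 0.5·b = 2.59
Solving simultaneously: a = 13.5, b = 5.18.

13.5 lb single superphosphate, 5.2 lb sulfate of potash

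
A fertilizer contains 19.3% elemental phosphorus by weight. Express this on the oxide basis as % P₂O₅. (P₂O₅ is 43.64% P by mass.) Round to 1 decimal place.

%P₂O₅ = 19.3 / 0.4364 = 44.2255%.

44.2% P₂O₅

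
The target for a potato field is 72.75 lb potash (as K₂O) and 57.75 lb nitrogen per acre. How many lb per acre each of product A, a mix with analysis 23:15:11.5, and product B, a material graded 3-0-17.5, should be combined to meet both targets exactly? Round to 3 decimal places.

215.319 lb product A, 274.219 lb product B

With a, b = lb per acre of product A and product B:
K₂O: 0.115·a + 0.175·b = 72.75
N: 0.23·a + 0.03·b = 57.75
From row1: a = (72.75 − 0.175·b) / 0.115.
Into row2: 0.23·(72.75 − 0.175·b)/0.115 + 0.03·b = 57.75 → b = 274.2188, a = 215.3193.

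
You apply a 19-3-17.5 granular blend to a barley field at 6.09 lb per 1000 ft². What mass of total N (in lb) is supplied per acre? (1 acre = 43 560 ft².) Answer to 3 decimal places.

nitrogen per 1000 ft² = 6.09 × 19% = 1.1571 lb.
Convert to per acre: 1.1571 × 43.56 = 50.4033 lb.

50.403 lb N per acre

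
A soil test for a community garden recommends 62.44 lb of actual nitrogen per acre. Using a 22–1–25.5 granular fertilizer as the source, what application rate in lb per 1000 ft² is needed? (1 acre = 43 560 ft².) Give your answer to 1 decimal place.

Product per acre = 62.44 / 22% = 283.818 lb.
Convert to per 1000 ft²: 283.818 × 0.0229568 = 6.51557 lb.

6.5 lb of product per thousand sq ft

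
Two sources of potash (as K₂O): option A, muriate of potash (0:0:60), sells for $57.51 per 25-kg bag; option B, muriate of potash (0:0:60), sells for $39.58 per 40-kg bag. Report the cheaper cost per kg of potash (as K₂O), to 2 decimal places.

$1.65 per kg K₂O (option B)

option A: K₂O per bag = 25 × 60% = 15 kg; cost = 57.51 / 15 = $3.8340/kg K₂O.
option B: K₂O per bag = 40 × 60% = 24 kg; cost = 39.58 / 24 = $1.6492/kg K₂O.
option B is cheaper.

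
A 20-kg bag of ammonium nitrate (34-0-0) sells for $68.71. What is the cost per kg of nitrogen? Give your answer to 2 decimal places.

$10.10 per kg N

N in bag = 20 × 34% = 6.8 kg.
Cost per kg N = $68.71 / 6.8 = $10.1044.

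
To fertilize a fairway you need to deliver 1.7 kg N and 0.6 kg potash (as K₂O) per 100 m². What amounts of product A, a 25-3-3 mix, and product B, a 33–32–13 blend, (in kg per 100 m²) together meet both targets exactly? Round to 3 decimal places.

With a, b = kg per 100 m² of product A and product B:
N: 0.25·a + 0.33·b = 1.7
K₂O: 0.03·a + 0.13·b = 0.6
Eliminate a: (row1) − 0.25/0.03·(row2) → -0.753333·b = -3.3, so b = 4.38053.
Back-substitute: a = (1.7 − 0.33·4.38053) / 0.25 = 1.0177.

1.018 kg product A, 4.381 kg product B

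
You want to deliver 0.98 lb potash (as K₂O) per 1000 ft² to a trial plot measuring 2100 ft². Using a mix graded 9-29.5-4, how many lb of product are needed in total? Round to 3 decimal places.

51.450 lb

Product per 1000 ft² = 0.98 / 4% = 24.5 lb.
Total product = 24.5 × 2100 / 1000 = 51.45 lb.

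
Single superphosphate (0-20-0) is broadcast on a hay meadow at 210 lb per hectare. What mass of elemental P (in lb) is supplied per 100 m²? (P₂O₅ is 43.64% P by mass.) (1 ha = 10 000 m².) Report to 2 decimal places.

0.18 lb P per hundred sq m

P₂O₅ per hectare = 210 × 20% = 42 lb.
Elemental P = 42 × 0.4364 = 18.3288 lb per hectare.
Convert to per 100 m²: 18.3288 × 0.01 = 0.183288 lb.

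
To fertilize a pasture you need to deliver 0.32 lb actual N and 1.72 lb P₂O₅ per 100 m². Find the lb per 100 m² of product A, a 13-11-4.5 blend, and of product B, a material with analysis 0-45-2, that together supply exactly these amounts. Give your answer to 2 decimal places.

2.46 lb product A, 3.22 lb product B

Per-100 m² balance (a = product A, b = product B):
N: 0.13·a + 0·b = 0.32
P₂O₅: 0.11·a + 0.45·b = 1.72
Solving simultaneously: a = 2.46154, b = 3.22051.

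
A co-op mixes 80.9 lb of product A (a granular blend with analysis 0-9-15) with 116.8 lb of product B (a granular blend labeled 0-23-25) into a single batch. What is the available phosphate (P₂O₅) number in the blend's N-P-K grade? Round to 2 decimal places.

17.27% P₂O₅

Total mass = 80.9 + 116.8 = 197.7 lb.
P₂O₅ mass = 9%×80.9 + 23%×116.8 = 34.145 lb.
% P₂O₅ = 34.145 / 197.7 = 17.2711%.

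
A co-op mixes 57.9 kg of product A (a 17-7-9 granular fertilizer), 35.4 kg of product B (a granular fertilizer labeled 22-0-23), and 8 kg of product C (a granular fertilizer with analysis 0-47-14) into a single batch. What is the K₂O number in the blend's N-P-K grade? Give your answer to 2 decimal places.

14.29% K₂O

Total mass = 57.9 + 35.4 + 8 = 101.3 kg.
K₂O mass = 9%×57.9 + 23%×35.4 + 14%×8 = 14.473 kg.
% K₂O = 14.473 / 101.3 = 14.2873%.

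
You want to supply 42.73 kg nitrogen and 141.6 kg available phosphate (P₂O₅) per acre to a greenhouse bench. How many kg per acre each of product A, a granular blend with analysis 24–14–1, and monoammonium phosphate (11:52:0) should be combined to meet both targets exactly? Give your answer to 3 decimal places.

60.728 kg product A, 255.958 kg monoammonium phosphate

Per-acre balance (a = product A, b = monoammonium phosphate):
N: 0.24·a + 0.11·b = 42.73
P₂O₅: 0.14·a + 0.52·b = 141.6
Eliminate a: (row1) − 0.24/0.14·(row2) → -0.781429·b = -200.013, so b = 255.95795.
Back-substitute: a = (42.73 − 0.11·255.95795) / 0.24 = 60.7276.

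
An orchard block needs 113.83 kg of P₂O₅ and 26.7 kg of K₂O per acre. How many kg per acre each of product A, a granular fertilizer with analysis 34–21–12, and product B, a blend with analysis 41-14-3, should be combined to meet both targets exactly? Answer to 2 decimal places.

30.77 kg product A, 766.91 kg product B

With a, b = kg per acre of product A and product B:
P₂O₅: 0.21·a + 0.14·b = 113.83
K₂O: 0.12·a + 0.03·b = 26.7
Eliminate a: (row1) − 0.21/0.12·(row2) → 0.0875·b = 67.105, so b = 766.914.
Back-substitute: a = (113.83 − 0.14·766.914) / 0.21 = 30.7714.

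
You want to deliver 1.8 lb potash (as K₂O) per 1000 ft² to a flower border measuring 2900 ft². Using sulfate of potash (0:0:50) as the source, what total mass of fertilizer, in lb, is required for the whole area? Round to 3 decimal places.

10.440 lb

Product per 1000 ft² = 1.8 / 50% = 3.6 lb.
Total product = 3.6 × 2900 / 1000 = 10.44 lb.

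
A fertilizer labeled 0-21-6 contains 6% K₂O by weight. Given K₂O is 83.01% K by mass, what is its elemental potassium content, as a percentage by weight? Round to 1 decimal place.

%K = 6 × 0.8301 = 4.9806%.

5.0% K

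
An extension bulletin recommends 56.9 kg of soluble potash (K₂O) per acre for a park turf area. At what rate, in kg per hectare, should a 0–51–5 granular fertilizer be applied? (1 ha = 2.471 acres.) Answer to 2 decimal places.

Product per acre = 56.9 / 5% = 1138 kg.
Convert to per hectare: 1138 × 2.471 = 2811.998 kg.

2812.00 kg of product per hectare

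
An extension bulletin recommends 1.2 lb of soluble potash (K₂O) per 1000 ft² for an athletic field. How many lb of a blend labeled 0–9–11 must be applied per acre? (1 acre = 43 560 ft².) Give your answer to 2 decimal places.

475.20 lb of product per acre

Product per 1000 ft² = 1.2 / 11% = 10.9091 lb.
Convert to per acre: 10.9091 × 43.56 = 475.2 lb.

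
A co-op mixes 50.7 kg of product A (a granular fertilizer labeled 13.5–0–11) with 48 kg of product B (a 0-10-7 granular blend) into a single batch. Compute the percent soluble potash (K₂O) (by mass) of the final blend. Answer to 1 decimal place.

Total mass = 50.7 + 48 = 98.7 kg.
K₂O mass = 11%×50.7 + 7%×48 = 8.937 kg.
% K₂O = 8.937 / 98.7 = 9.05471%.

9.1% K₂O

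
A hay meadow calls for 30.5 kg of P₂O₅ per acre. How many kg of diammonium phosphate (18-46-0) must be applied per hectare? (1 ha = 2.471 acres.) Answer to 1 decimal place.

163.8 kg of product per hectare

Product per acre = 30.5 / 46% = 66.3043 kg.
Convert to per hectare: 66.3043 × 2.471 = 163.838 kg.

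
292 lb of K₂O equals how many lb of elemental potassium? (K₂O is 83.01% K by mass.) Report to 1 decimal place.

K = 292 × 0.8301 = 242.389 lb.

242.4 lb K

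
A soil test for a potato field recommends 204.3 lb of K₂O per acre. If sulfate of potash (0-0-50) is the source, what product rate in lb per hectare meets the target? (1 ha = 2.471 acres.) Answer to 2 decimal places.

1009.65 lb of product per hectare

Product per acre = 204.3 / 50% = 408.6 lb.
Convert to per hectare: 408.6 × 2.471 = 1009.651 lb.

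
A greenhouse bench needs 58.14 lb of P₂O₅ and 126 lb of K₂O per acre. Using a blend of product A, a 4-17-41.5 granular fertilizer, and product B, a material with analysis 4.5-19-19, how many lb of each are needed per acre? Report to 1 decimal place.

Per-acre balance (a = product A, b = product B):
P₂O₅: 0.17·a + 0.19·b = 58.14
K₂O: 0.415·a + 0.19·b = 126
Solving simultaneously: a = 276.98, b = 58.1762.

277.0 lb product A, 58.2 lb product B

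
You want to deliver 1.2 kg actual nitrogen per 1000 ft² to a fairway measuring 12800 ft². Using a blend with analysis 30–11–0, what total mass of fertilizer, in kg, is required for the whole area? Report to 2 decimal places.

Product per 1000 ft² = 1.2 / 30% = 4 kg.
Total product = 4 × 12800 / 1000 = 51.2 kg.

51.20 kg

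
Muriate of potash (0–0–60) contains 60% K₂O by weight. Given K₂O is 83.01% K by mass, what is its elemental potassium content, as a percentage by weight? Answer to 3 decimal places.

%K = 60 × 0.8301 = 49.806%.

49.806% K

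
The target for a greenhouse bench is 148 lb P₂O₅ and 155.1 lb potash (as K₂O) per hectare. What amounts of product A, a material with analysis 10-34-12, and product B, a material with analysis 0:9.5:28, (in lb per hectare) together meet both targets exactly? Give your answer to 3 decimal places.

318.681 lb product A, 417.351 lb product B

Per-hectare balance (a = product A, b = product B):
P₂O₅: 0.34·a + 0.095·b = 148
K₂O: 0.12·a + 0.28·b = 155.1
Eliminate b: (row1) − 0.095/0.28·(row2) → 0.299286·a = 95.3768, so a = 318.6814.
Then b = (155.1 − 0.12·318.6814) / 0.28 = 417.3508.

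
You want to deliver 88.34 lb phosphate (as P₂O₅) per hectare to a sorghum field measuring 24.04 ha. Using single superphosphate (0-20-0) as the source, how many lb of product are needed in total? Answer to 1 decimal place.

Product per hectare = 88.34 / 20% = 441.7 lb.
Total product = 441.7 × 24.04 = 10618.47 lb.

10618.5 lb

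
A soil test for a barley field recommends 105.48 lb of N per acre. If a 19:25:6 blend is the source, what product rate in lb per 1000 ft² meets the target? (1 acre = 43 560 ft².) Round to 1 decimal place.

Product per acre = 105.48 / 19% = 555.158 lb.
Convert to per 1000 ft²: 555.158 × 0.0229568 = 12.7447 lb.

12.7 lb of product per thousand sq ft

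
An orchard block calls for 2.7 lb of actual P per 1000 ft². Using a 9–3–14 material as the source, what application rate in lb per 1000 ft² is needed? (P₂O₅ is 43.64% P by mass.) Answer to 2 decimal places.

206.23 lb of product per thousand sq ft

As P₂O₅: 2.7 / 0.4364 = 6.18698 lb per 1000 ft².
Product per 1000 ft² = 6.18698 / 3% = 206.233 lb.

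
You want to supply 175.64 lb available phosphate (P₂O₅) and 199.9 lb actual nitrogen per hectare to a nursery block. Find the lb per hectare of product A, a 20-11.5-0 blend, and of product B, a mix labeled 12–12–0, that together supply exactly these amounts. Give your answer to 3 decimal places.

285.412 lb product A, 1190.147 lb product B

Let a = lb of product A, b = lb of product B (per hectare).
P₂O₅: 0.115·a + 0.12·b = 175.64
N: 0.2·a + 0.12·b = 199.9
Eliminate a: (row1) − 0.115/0.2·(row2) → 0.051·b = 60.6975, so b = 1190.1471.
Back-substitute: a = (175.64 − 0.12·1190.1471) / 0.115 = 285.4118.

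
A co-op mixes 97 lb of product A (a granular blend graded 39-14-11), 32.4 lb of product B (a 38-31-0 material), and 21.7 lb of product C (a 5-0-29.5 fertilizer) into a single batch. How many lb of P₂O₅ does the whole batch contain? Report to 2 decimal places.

P₂O₅ mass = 14%×97 + 31%×32.4 + 0%×21.7 = 23.624 lb.

23.62 lb P₂O₅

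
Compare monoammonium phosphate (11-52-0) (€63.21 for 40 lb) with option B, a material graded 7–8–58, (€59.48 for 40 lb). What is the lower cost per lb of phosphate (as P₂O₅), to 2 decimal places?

monoammonium phosphate: P₂O₅ per bag = 40 × 52% = 20.8 lb; cost = 63.21 / 20.8 = €3.0389/lb P₂O₅.
option B: P₂O₅ per bag = 40 × 8% = 3.2 lb; cost = 59.48 / 3.2 = €18.5875/lb P₂O₅.
monoammonium phosphate is cheaper.

€3.04 per lb P₂O₅ (monoammonium phosphate)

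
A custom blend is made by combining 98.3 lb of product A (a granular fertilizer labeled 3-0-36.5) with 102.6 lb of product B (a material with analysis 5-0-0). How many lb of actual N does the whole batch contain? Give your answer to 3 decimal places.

N mass = 3%×98.3 + 5%×102.6 = 8.079 lb.

8.079 lb N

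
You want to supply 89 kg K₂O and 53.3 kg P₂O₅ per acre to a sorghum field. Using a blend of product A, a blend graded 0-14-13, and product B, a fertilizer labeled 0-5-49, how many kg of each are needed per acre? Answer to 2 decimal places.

Per-acre balance (a = product A, b = product B):
K₂O: 0.13·a + 0.49·b = 89
P₂O₅: 0.14·a + 0.05·b = 53.3
From row1: a = (89 − 0.49·b) / 0.13.
Into row2: 0.14·(89 − 0.49·b)/0.13 + 0.05·b = 53.3 → b = 89.066, a = 348.90499.

348.90 kg product A, 89.07 kg product B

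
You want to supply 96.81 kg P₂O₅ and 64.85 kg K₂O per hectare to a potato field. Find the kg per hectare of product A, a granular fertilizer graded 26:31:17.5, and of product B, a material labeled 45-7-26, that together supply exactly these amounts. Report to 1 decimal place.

301.8 kg product A, 46.3 kg product B

Per-hectare balance (a = product A, b = product B):
P₂O₅: 0.31·a + 0.07·b = 96.81
K₂O: 0.175·a + 0.26·b = 64.85
Eliminate a: (row1) − 0.31/0.175·(row2) → -0.390571·b = -18.0671, so b = 46.2582.
Back-substitute: a = (96.81 − 0.07·46.2582) / 0.31 = 301.845.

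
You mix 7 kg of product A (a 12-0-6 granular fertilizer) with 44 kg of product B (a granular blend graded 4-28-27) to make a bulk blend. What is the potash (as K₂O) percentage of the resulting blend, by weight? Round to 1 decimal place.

Total mass = 7 + 44 = 51 kg.
K₂O mass = 6%×7 + 27%×44 = 12.3 kg.
% K₂O = 12.3 / 51 = 24.1176%.

24.1% K₂O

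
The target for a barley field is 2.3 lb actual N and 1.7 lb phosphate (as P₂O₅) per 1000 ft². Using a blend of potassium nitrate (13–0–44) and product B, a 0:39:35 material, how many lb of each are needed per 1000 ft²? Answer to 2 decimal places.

Per-1000 ft² balance (a = potassium nitrate, b = product B):
N: 0.13·a + 0·b = 2.3
P₂O₅: 0·a + 0.39·b = 1.7
Solving simultaneously: a = 17.6923, b = 4.35897.

17.69 lb potassium nitrate, 4.36 lb product B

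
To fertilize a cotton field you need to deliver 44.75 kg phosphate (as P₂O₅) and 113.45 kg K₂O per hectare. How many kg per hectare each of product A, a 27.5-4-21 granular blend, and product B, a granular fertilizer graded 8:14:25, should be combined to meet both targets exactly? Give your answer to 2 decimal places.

Per-hectare balance (a = product A, b = product B):
P₂O₅: 0.04·a + 0.14·b = 44.75
K₂O: 0.21·a + 0.25·b = 113.45
Solving simultaneously: a = 242.036, b = 250.4897.

242.04 kg product A, 250.49 kg product B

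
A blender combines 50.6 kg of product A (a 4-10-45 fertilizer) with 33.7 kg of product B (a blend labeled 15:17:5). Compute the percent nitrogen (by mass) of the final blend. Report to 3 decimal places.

Total mass = 50.6 + 33.7 = 84.3 kg.
N mass = 4%×50.6 + 15%×33.7 = 7.079 kg.
% N = 7.079 / 84.3 = 8.39739%.

8.397% N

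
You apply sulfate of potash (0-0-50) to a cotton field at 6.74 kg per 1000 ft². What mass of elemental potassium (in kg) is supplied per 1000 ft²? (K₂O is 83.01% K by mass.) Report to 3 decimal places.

K₂O per 1000 ft² = 6.74 × 50% = 3.37 kg.
Elemental K = 3.37 × 0.8301 = 2.79744 kg per 1000 ft².

2.797 kg K per thousand sq ft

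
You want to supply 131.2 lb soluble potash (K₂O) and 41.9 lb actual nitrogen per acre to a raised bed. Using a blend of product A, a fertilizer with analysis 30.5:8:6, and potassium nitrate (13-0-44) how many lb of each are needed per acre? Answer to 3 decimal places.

10.918 lb product A, 296.693 lb potassium nitrate

Per-acre balance (a = product A, b = potassium nitrate):
K₂O: 0.06·a + 0.44·b = 131.2
N: 0.305·a + 0.13·b = 41.9
Eliminate b: (row1) − 0.44/0.13·(row2) → -0.972308·a = -10.6154, so a = 10.9177.
Then b = (41.9 − 0.305·10.9177) / 0.13 = 296.69304.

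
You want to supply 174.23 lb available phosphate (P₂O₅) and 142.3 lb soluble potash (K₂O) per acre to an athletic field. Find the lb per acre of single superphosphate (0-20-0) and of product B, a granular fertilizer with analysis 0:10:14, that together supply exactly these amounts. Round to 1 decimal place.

Let a = lb of single superphosphate, b = lb of product B (per acre).
P₂O₅: 0.2·a + 0.1·b = 174.23
K₂O: 0·a + 0.14·b = 142.3
Solving simultaneously: a = 362.936, b = 1016.43.

362.9 lb single superphosphate, 1016.4 lb product B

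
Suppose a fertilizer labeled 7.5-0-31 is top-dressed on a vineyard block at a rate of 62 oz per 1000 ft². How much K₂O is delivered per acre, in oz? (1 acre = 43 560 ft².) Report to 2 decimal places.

K₂O per 1000 ft² = 62 × 31% = 19.22 oz.
Convert to per acre: 19.22 × 43.56 = 837.223 oz.

837.22 oz K₂O per acre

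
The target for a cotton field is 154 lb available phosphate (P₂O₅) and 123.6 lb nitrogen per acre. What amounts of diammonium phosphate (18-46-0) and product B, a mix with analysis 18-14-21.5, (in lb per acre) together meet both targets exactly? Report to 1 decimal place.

180.8 lb diammonium phosphate, 505.8 lb product B

With a, b = lb per acre of diammonium phosphate and product B:
P₂O₅: 0.46·a + 0.14·b = 154
N: 0.18·a + 0.18·b = 123.6
From row1: a = (154 − 0.14·b) / 0.46.
Into row2: 0.18·(154 − 0.14·b)/0.46 + 0.18·b = 123.6 → b = 505.833, a = 180.833.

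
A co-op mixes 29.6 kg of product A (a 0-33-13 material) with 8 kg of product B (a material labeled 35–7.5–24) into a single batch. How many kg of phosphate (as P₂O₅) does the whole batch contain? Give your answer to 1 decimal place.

10.4 kg P₂O₅

P₂O₅ mass = 33%×29.6 + 7.5%×8 = 10.368 kg.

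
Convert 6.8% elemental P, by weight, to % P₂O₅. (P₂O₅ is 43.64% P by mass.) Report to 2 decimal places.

15.58% P₂O₅

%P₂O₅ = 6.8 / 0.4364 = 15.582%.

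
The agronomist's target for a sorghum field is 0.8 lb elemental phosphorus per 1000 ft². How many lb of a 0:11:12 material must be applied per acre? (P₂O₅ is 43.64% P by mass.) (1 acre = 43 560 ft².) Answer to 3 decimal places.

As P₂O₅: 0.8 / 0.4364 = 1.83318 lb per 1000 ft².
Product per 1000 ft² = 1.83318 / 11% = 16.6653 lb.
Convert to per acre: 16.6653 × 43.56 = 725.9395 lb.

725.940 lb of product per acre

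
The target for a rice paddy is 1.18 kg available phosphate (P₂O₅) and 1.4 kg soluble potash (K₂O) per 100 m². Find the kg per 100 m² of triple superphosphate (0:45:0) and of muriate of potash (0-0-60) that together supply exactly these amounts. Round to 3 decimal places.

Per-100 m² balance (a = triple superphosphate, b = muriate of potash):
P₂O₅: 0.45·a + 0·b = 1.18
K₂O: 0·a + 0.6·b = 1.4
Solving simultaneously: a = 2.62222, b = 2.33333.

2.622 kg triple superphosphate, 2.333 kg muriate of potash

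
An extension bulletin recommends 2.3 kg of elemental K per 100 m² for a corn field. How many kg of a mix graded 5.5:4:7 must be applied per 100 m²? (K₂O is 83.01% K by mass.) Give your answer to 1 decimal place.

As K₂O: 2.3 / 0.8301 = 2.77075 kg per 100 m².
Product per 100 m² = 2.77075 / 7% = 39.5822 kg.

39.6 kg of product per hundred sq m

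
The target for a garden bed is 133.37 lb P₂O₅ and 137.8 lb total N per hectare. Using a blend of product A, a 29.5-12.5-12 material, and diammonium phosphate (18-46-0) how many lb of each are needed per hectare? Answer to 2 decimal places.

347.89 lb product A, 195.40 lb diammonium phosphate

Let a = lb of product A, b = lb of diammonium phosphate (per hectare).
P₂O₅: 0.125·a + 0.46·b = 133.37
N: 0.295·a + 0.18·b = 137.8
Solving simultaneously: a = 347.892, b = 195.399.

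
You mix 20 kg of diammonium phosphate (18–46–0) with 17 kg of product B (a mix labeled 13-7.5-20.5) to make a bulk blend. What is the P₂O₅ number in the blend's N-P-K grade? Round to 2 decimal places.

Total mass = 20 + 17 = 37 kg.
P₂O₅ mass = 46%×20 + 7.5%×17 = 10.475 kg.
% P₂O₅ = 10.475 / 37 = 28.3108%.

28.31% P₂O₅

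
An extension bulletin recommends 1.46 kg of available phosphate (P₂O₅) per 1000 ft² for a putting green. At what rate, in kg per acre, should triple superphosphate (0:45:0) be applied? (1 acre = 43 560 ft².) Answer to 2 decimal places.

Product per 1000 ft² = 1.46 / 45% = 3.24444 kg.
Convert to per acre: 3.24444 × 43.56 = 141.328 kg.

141.33 kg of product per acre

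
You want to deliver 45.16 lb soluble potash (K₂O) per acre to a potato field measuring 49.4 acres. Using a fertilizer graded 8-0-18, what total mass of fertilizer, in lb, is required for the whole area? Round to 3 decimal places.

12393.911 lb

Product per acre = 45.16 / 18% = 250.889 lb.
Total product = 250.889 × 49.4 = 12393.9111 lb.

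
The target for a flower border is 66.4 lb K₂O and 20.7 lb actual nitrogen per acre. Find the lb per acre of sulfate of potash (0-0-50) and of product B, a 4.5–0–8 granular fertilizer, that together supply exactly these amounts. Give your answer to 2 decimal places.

59.20 lb sulfate of potash, 460.00 lb product B

With a, b = lb per acre of sulfate of potash and product B:
K₂O: 0.5·a + 0.08·b = 66.4
N: 0·a + 0.045·b = 20.7
Solving simultaneously: a = 59.2, b = 460.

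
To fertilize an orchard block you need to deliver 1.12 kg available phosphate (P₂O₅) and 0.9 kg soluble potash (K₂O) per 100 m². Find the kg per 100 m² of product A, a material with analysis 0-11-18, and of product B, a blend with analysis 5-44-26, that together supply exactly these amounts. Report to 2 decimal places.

Let a = kg of product A, b = kg of product B (per 100 m²).
P₂O₅: 0.11·a + 0.44·b = 1.12
K₂O: 0.18·a + 0.26·b = 0.9
From row1: a = (1.12 − 0.44·b) / 0.11.
Into row2: 0.18·(1.12 − 0.44·b)/0.11 + 0.26·b = 0.9 → b = 2.02767, a = 2.07115.

2.07 kg product A, 2.03 kg product B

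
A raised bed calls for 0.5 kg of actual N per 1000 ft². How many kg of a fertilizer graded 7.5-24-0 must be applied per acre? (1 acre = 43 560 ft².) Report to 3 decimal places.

290.400 kg of product per acre

Product per 1000 ft² = 0.5 / 7.5% = 6.66667 kg.
Convert to per acre: 6.66667 × 43.56 = 290.4 kg.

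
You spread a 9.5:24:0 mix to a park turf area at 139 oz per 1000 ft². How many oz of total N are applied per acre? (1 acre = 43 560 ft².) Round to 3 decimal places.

575.210 oz N per acre

nitrogen per 1000 ft² = 139 × 9.5% = 13.205 oz.
Convert to per acre: 13.205 × 43.56 = 575.2098 oz.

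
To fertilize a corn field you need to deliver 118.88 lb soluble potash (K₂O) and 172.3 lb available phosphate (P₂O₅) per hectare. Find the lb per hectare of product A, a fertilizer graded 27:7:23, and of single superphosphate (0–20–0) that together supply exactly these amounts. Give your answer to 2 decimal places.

With a, b = lb per hectare of product A and single superphosphate:
K₂O: 0.23·a + 0·b = 118.88
P₂O₅: 0.07·a + 0.2·b = 172.3
Solving simultaneously: a = 516.8696, b = 680.596.

516.87 lb product A, 680.60 lb single superphosphate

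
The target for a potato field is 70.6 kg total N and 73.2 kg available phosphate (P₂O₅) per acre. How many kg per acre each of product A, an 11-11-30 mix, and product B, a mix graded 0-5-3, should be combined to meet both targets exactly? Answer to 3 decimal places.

Per-acre balance (a = product A, b = product B):
N: 0.11·a + 0·b = 70.6
P₂O₅: 0.11·a + 0.05·b = 73.2
Solving simultaneously: a = 641.8182, b = 52.

641.818 kg product A, 52.000 kg product B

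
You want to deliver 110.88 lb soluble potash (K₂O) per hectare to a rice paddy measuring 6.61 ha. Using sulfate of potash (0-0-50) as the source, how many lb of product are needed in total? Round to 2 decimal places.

1465.83 lb

Product per hectare = 110.88 / 50% = 221.76 lb.
Total product = 221.76 × 6.61 = 1465.834 lb.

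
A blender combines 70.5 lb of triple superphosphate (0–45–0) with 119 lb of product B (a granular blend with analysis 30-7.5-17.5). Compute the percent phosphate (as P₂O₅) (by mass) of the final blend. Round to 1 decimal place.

Total mass = 70.5 + 119 = 189.5 lb.
P₂O₅ mass = 45%×70.5 + 7.5%×119 = 40.65 lb.
% P₂O₅ = 40.65 / 189.5 = 21.4512%.

21.5% P₂O₅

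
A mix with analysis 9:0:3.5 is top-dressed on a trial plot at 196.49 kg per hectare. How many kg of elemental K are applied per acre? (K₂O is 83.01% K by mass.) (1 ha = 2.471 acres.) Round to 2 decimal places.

K₂O per hectare = 196.49 × 3.5% = 6.87715 kg.
Elemental K = 6.87715 × 0.8301 = 5.70872 kg per hectare.
Convert to per acre: 5.70872 × 0.404694 = 2.31029 kg.

2.31 kg K per acre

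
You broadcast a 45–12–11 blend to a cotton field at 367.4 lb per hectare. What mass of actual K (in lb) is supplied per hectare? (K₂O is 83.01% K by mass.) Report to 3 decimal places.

K₂O per hectare = 367.4 × 11% = 40.414 lb.
Elemental K = 40.414 × 0.8301 = 33.5477 lb per hectare.

33.548 lb K per hectare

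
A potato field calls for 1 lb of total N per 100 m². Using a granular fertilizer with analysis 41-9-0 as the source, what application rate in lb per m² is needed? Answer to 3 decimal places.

Product per 100 m² = 1 / 41% = 2.43902 lb.
Convert to per m²: 2.43902 × 0.01 = 0.0243902 lb.

0.024 lb of product per sq m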